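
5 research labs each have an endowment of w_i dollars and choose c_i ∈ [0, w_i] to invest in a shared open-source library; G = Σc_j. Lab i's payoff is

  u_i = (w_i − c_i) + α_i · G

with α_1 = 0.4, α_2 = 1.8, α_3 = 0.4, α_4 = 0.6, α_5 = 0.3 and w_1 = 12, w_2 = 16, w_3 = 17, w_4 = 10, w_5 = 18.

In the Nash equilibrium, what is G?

16

∂u_i/∂c_i = α_i − 1, so lab i contributes w_i if α_i > 1, else 0.
α_i > 1 for i ∈ {2}; NE contributions (0, 16, 0, 0, 0), G = 16.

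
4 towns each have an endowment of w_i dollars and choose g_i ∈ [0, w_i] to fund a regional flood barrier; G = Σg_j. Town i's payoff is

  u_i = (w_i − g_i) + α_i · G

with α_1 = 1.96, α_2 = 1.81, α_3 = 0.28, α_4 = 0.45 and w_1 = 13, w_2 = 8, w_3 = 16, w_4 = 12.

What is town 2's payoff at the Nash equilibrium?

∂u_i/∂g_i = α_i − 1, so town i contributes w_i if α_i > 1, else 0.
α_i > 1 for i ∈ {1, 2}; NE contributions (13, 8, 0, 0), G = 21.
u_2 = (8 − 8) + 1.81·21 = 38.01.

38.01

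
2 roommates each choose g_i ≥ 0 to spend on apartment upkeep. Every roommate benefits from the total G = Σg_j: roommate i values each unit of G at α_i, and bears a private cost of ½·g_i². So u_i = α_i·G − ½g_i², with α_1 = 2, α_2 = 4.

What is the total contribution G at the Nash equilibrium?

6

Roommate i's FOC: ∂u_i/∂g_i = α_i − g_i = 0, so g_i* = α_i.
NE contributions = (2, 4); G = 6.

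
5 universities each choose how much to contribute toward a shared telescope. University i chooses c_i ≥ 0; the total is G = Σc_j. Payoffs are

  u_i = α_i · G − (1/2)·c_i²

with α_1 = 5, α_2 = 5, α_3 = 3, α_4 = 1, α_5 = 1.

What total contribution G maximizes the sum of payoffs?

75

Planner FOC: ∂(Σu_j)/∂c_i = (Σα_j) − c_i = 0, so c_i^SO = Σα_j = 15 for every i; G^SO = 75.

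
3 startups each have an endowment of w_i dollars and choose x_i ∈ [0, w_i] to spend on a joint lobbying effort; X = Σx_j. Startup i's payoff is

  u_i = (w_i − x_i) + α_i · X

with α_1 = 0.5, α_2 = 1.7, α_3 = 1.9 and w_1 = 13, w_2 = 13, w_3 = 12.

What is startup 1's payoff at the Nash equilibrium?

∂u_i/∂x_i = α_i − 1, so startup i contributes w_i if α_i > 1, else 0.
α_i > 1 for i ∈ {2, 3}; NE contributions (0, 13, 12), X = 25.
u_1 = (13 − 0) + 0.5·25 = 25.5.

25.5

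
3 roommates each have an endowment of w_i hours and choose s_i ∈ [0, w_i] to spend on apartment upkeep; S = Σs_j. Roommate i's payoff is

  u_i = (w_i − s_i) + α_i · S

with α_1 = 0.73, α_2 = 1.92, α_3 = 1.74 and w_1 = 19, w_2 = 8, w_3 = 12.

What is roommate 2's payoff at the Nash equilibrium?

∂u_i/∂s_i = α_i − 1, so roommate i contributes w_i if α_i > 1, else 0.
α_i > 1 for i ∈ {2, 3}; NE contributions (0, 8, 12), S = 20.
u_2 = (8 − 8) + 1.92·20 = 38.4.

38.4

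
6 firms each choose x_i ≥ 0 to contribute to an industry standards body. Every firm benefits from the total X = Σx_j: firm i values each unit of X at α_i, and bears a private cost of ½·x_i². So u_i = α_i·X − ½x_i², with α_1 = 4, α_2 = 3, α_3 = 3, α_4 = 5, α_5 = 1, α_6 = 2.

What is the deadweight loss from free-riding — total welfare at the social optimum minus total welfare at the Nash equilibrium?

Firm i's FOC: ∂u_i/∂x_i = α_i − x_i = 0, so x_i* = α_i.
NE contributions = (4, 3, 3, 5, 1, 2); X = 18.
W^NE = (Σα)·X − ½Σα_i² = 18² − ½·64 = 292.
Planner sets x_i = Σα_j = 18 for every i, so X^SO = 6·18 = 108.
W^SO = (Σα)·X^SO − ½·6·(Σα)² = (6/2)·18² = 972.
Deadweight loss = W^SO − W^NE = 680.

680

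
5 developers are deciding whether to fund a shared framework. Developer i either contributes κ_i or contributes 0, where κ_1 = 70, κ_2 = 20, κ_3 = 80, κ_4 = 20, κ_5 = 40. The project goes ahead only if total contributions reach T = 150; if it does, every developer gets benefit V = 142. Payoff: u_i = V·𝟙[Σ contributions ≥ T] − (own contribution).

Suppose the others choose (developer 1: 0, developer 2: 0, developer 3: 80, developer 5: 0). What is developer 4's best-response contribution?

0

Others' total = 80. Even contributing 20 gives 100 < 150: no benefit either way.
Best response: 0.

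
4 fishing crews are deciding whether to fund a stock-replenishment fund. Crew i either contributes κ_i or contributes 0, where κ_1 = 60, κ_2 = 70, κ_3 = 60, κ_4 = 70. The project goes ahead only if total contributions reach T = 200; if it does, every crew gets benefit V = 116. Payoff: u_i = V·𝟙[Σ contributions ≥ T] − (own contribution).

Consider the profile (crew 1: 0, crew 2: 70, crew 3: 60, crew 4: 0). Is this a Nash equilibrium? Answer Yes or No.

No

Total = 130 < 200: not provided.
Crew 1 (pledges 0, payoff 0): pledging 60 → total 190, payoff -60. No gain.
Crew 2 (pledges 70, payoff -70): dropping to 0 → total 60, payoff 0. Profitable deviation.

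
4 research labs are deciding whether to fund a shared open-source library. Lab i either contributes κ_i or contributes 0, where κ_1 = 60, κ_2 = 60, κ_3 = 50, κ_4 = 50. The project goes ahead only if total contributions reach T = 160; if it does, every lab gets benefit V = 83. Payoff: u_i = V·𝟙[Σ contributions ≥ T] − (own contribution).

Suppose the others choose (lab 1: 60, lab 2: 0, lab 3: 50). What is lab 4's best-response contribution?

Others' total = 110. Contributing 50 brings total to 160 ≥ 160: gain V − κ_4 = 33.
Best response: 50.

50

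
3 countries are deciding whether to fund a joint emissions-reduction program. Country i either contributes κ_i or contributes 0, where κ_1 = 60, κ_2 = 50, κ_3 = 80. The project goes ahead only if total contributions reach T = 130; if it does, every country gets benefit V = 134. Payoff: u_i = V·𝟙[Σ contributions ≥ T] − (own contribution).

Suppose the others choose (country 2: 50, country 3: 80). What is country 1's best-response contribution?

Others' total = 130 ≥ 130; contributing adds cost 60 for no extra benefit.
Best response: 0.

0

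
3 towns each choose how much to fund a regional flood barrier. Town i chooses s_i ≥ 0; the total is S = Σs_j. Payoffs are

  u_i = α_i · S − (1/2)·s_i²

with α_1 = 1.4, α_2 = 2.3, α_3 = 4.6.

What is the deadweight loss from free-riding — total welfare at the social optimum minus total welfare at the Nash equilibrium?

48.65

Town i's FOC: ∂u_i/∂s_i = α_i − s_i = 0, so s_i* = α_i.
NE contributions = (1.4, 2.3, 4.6); S = 8.3.
W^NE = (Σα)·S − ½Σα_i² = 8.3² − ½·28.41 = 54.685.
Planner sets s_i = Σα_j = 8.3 for every i, so S^SO = 3·8.3 = 24.9.
W^SO = (Σα)·S^SO − ½·3·(Σα)² = (3/2)·8.3² = 103.335.
Deadweight loss = W^SO − W^NE = 48.65.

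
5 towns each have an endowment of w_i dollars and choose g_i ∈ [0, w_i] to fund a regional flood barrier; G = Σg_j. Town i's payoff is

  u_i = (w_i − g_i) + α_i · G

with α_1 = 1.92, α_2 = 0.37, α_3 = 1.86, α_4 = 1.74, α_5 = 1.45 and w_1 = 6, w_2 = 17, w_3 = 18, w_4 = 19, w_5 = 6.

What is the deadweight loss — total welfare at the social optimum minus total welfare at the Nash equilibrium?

∂u_i/∂g_i = α_i − 1, so town i contributes w_i if α_i > 1, else 0.
α_i > 1 for i ∈ {1, 3, 4, 5}; NE contributions (6, 0, 18, 19, 6), G = 49.
W^NE = Σw_i − G^NE + (Σα_i)·G^NE = 66 + 6.34·49 = 376.66.
Planner: ∂(Σu_j)/∂g_i = Σα_j − 1 = 6.34 > 0, so everyone contributes w_i; G^SO = 66, W^SO = 66 + 6.34·66 = 484.44.
Deadweight loss = 107.78.

107.78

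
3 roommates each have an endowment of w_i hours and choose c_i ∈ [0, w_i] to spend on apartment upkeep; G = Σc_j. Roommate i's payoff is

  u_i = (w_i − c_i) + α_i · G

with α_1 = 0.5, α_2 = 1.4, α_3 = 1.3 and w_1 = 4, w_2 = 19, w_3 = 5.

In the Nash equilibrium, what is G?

∂u_i/∂c_i = α_i − 1, so roommate i contributes w_i if α_i > 1, else 0.
α_i > 1 for i ∈ {2, 3}; NE contributions (0, 19, 5), G = 24.

24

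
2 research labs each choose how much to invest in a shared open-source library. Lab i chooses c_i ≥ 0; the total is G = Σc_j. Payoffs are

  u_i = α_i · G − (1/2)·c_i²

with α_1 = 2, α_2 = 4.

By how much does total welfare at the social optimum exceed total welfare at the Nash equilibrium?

Lab i's FOC: ∂u_i/∂c_i = α_i − c_i = 0, so c_i* = α_i.
NE contributions = (2, 4); G = 6.
W^NE = (Σα)·G − ½Σα_i² = 6² − ½·20 = 26.
Planner sets c_i = Σα_j = 6 for every i, so G^SO = 2·6 = 12.
W^SO = (Σα)·G^SO − ½·2·(Σα)² = (2/2)·6² = 36.
Deadweight loss = W^SO − W^NE = 10.

10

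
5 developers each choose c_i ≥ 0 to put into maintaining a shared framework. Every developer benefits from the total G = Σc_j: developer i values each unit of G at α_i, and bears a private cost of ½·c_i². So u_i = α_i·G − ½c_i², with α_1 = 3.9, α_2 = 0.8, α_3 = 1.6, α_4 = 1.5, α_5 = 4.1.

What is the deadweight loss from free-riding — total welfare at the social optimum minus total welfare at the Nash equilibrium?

231.15

Developer i's FOC: ∂u_i/∂c_i = α_i − c_i = 0, so c_i* = α_i.
NE contributions = (3.9, 0.8, 1.6, 1.5, 4.1); G = 11.9.
W^NE = (Σα)·G − ½Σα_i² = 11.9² − ½·37.47 = 122.875.
Planner sets c_i = Σα_j = 11.9 for every i, so G^SO = 5·11.9 = 59.5.
W^SO = (Σα)·G^SO − ½·5·(Σα)² = (5/2)·11.9² = 354.025.
Deadweight loss = W^SO − W^NE = 231.15.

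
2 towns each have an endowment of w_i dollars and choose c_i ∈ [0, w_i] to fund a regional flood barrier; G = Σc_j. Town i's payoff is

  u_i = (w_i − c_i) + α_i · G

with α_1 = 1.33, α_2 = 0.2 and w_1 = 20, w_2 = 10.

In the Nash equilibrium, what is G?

20

∂u_i/∂c_i = α_i − 1, so town i contributes w_i if α_i > 1, else 0.
α_i > 1 for i ∈ {1}; NE contributions (20, 0), G = 20.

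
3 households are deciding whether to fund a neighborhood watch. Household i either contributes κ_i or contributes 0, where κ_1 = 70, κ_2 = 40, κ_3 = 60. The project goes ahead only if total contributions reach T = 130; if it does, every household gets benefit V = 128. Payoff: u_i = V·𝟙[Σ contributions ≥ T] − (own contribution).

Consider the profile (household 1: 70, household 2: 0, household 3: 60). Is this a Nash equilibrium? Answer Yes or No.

Total = 130 ≥ 130: provided.
Household 1 (pledges 70, payoff 58): dropping to 0 → total 60, payoff 0. No gain.
Household 2 (pledges 0, payoff 128): pledging 40 → total 170, payoff 88. No gain.
Household 3 (pledges 60, payoff 68): dropping to 0 → total 70, payoff 0. No gain.

Yes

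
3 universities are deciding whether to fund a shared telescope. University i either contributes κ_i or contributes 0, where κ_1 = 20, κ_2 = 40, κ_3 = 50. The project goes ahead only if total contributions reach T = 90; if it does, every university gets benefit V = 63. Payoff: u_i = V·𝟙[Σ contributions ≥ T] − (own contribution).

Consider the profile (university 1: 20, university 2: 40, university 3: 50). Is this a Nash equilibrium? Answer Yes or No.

No

Total = 110 ≥ 90: provided.
University 1 (pledges 20, payoff 43): dropping to 0 → total 90, payoff 63. Profitable deviation.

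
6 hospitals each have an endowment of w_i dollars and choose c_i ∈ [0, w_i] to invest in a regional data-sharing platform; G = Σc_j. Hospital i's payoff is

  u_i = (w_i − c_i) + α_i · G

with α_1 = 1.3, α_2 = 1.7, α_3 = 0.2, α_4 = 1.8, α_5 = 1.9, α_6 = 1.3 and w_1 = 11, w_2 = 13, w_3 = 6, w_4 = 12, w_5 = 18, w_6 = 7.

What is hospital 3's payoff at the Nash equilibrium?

∂u_i/∂c_i = α_i − 1, so hospital i contributes w_i if α_i > 1, else 0.
α_i > 1 for i ∈ {1, 2, 4, 5, 6}; NE contributions (11, 13, 0, 12, 18, 7), G = 61.
u_3 = (6 − 0) + 0.2·61 = 18.2.

18.2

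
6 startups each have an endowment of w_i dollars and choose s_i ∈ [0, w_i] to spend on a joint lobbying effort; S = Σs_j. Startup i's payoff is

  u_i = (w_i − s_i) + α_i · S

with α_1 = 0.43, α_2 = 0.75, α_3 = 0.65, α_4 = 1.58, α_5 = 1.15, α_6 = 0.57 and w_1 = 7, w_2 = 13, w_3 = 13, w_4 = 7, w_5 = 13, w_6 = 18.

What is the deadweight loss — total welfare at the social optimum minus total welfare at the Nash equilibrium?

∂u_i/∂s_i = α_i − 1, so startup i contributes w_i if α_i > 1, else 0.
α_i > 1 for i ∈ {4, 5}; NE contributions (0, 0, 0, 7, 13, 0), S = 20.
W^NE = Σw_i − S^NE + (Σα_i)·S^NE = 71 + 4.13·20 = 153.6.
Planner: ∂(Σu_j)/∂s_i = Σα_j − 1 = 4.13 > 0, so everyone contributes w_i; S^SO = 71, W^SO = 71 + 4.13·71 = 364.23.
Deadweight loss = 210.63.

210.63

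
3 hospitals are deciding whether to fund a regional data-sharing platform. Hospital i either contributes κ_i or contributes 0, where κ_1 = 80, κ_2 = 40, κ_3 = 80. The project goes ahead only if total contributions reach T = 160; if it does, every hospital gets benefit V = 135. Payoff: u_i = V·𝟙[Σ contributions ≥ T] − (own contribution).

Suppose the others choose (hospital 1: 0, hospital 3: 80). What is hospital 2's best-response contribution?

0

Others' total = 80. Even contributing 40 gives 120 < 160: no benefit either way.
Best response: 0.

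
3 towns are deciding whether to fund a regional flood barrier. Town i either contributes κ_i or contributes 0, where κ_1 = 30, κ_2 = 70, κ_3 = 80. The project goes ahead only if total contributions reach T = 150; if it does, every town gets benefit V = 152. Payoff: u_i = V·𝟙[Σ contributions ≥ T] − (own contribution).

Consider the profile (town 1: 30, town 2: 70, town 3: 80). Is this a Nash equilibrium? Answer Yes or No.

Total = 180 ≥ 150: provided.
Town 1 (pledges 30, payoff 122): dropping to 0 → total 150, payoff 152. Profitable deviation.

No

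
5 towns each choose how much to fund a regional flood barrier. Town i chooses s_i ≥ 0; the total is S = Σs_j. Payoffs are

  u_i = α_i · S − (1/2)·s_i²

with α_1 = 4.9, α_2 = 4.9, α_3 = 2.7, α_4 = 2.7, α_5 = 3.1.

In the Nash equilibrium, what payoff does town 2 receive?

77.665

Town i's FOC: ∂u_i/∂s_i = α_i − s_i = 0, so s_i* = α_i.
NE contributions = (4.9, 4.9, 2.7, 2.7, 3.1); S = 18.3.
u_2 = α_2·S − ½·(s_2)² = 4.9·18.3 − ½·4.9² = 77.665.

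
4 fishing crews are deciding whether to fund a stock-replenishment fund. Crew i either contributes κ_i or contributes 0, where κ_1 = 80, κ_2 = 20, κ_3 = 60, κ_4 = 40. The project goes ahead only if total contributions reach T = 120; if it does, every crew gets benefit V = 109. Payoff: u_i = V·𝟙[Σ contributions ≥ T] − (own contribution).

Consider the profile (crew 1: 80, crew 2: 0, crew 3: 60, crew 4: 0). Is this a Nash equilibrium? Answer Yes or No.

Total = 140 ≥ 120: provided.
Crew 1 (pledges 80, payoff 29): dropping to 0 → total 60, payoff 0. No gain.
Crew 2 (pledges 0, payoff 109): pledging 20 → total 160, payoff 89. No gain.
Crew 3 (pledges 60, payoff 49): dropping to 0 → total 80, payoff 0. No gain.
Crew 4 (pledges 0, payoff 109): pledging 40 → total 180, payoff 69. No gain.

Yes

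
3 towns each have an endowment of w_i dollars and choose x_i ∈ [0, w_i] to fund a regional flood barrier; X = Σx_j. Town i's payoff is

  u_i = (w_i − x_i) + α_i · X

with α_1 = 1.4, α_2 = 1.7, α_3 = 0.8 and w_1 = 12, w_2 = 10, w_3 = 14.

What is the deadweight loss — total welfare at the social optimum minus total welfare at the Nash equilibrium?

∂u_i/∂x_i = α_i − 1, so town i contributes w_i if α_i > 1, else 0.
α_i > 1 for i ∈ {1, 2}; NE contributions (12, 10, 0), X = 22.
W^NE = Σw_i − X^NE + (Σα_i)·X^NE = 36 + 2.9·22 = 99.8.
Planner: ∂(Σu_j)/∂x_i = Σα_j − 1 = 2.9 > 0, so everyone contributes w_i; X^SO = 36, W^SO = 36 + 2.9·36 = 140.4.
Deadweight loss = 40.6.

40.6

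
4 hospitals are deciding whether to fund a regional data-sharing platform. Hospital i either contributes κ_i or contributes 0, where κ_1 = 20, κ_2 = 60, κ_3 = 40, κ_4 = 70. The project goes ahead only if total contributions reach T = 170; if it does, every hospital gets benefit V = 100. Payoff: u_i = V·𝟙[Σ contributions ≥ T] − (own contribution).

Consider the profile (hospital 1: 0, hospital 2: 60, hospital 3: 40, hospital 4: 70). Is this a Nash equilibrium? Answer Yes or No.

Total = 170 ≥ 170: provided.
Hospital 1 (pledges 0, payoff 100): pledging 20 → total 190, payoff 80. No gain.
Hospital 2 (pledges 60, payoff 40): dropping to 0 → total 110, payoff 0. No gain.
Hospital 3 (pledges 40, payoff 60): dropping to 0 → total 130, payoff 0. No gain.
Hospital 4 (pledges 70, payoff 30): dropping to 0 → total 100, payoff 0. No gain.

Yes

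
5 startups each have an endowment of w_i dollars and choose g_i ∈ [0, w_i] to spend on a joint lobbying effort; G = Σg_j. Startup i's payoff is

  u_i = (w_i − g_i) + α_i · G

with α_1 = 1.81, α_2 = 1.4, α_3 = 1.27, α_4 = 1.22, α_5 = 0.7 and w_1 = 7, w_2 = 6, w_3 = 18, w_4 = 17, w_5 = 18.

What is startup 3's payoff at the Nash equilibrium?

∂u_i/∂g_i = α_i − 1, so startup i contributes w_i if α_i > 1, else 0.
α_i > 1 for i ∈ {1, 2, 3, 4}; NE contributions (7, 6, 18, 17, 0), G = 48.
u_3 = (18 − 18) + 1.27·48 = 60.96.

60.96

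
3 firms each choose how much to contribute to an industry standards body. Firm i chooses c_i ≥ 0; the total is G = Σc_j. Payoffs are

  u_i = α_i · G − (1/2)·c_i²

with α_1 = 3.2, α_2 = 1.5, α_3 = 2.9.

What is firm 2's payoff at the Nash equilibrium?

Firm i's FOC: ∂u_i/∂c_i = α_i − c_i = 0, so c_i* = α_i.
NE contributions = (3.2, 1.5, 2.9); G = 7.6.
u_2 = α_2·G − ½·(c_2)² = 1.5·7.6 − ½·1.5² = 10.275.

10.275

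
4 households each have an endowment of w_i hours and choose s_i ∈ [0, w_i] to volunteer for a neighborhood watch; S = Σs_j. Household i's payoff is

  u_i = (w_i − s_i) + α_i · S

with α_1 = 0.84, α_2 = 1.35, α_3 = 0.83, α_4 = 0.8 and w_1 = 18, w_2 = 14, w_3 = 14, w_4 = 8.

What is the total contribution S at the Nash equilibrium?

∂u_i/∂s_i = α_i − 1, so household i contributes w_i if α_i > 1, else 0.
α_i > 1 for i ∈ {2}; NE contributions (0, 14, 0, 0), S = 14.

14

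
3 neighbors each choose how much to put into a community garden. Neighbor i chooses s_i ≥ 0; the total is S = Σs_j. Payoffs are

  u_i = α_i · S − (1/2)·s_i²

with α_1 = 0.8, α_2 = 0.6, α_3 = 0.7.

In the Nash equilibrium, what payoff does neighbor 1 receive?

Neighbor i's FOC: ∂u_i/∂s_i = α_i − s_i = 0, so s_i* = α_i.
NE contributions = (0.8, 0.6, 0.7); S = 2.1.
u_1 = α_1·S − ½·(s_1)² = 0.8·2.1 − ½·0.8² = 1.36.

1.36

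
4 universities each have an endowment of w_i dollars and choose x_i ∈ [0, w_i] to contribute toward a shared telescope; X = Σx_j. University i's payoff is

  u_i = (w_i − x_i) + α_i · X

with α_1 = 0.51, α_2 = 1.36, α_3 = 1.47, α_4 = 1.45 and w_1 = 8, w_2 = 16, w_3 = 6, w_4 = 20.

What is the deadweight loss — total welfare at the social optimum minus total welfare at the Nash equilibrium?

30.32

∂u_i/∂x_i = α_i − 1, so university i contributes w_i if α_i > 1, else 0.
α_i > 1 for i ∈ {2, 3, 4}; NE contributions (0, 16, 6, 20), X = 42.
W^NE = Σw_i − X^NE + (Σα_i)·X^NE = 50 + 3.79·42 = 209.18.
Planner: ∂(Σu_j)/∂x_i = Σα_j − 1 = 3.79 > 0, so everyone contributes w_i; X^SO = 50, W^SO = 50 + 3.79·50 = 239.5.
Deadweight loss = 30.32.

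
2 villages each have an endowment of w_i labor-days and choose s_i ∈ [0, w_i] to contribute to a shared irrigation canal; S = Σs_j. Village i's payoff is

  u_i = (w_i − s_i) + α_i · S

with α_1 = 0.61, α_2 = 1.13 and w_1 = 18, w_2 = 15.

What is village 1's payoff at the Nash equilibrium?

27.15

∂u_i/∂s_i = α_i − 1, so village i contributes w_i if α_i > 1, else 0.
α_i > 1 for i ∈ {2}; NE contributions (0, 15), S = 15.
u_1 = (18 − 0) + 0.61·15 = 27.15.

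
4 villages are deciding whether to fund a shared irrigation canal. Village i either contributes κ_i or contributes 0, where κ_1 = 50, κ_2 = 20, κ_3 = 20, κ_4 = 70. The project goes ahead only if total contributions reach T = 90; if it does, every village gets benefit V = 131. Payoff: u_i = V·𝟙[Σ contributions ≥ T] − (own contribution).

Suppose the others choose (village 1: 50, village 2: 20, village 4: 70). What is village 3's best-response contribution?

Others' total = 140 ≥ 90; contributing adds cost 20 for no extra benefit.
Best response: 0.

0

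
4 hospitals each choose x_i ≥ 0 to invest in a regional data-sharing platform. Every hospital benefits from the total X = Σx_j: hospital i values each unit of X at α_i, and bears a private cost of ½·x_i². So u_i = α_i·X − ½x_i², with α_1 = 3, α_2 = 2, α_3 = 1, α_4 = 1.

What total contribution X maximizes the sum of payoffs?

28

Planner FOC: ∂(Σu_j)/∂x_i = (Σα_j) − x_i = 0, so x_i^SO = Σα_j = 7 for every i; X^SO = 28.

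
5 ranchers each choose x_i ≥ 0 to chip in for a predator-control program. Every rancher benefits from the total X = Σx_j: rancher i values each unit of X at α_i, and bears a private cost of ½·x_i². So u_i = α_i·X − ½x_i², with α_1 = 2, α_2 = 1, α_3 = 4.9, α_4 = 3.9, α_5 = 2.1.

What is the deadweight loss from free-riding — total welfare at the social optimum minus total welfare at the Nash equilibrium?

Rancher i's FOC: ∂u_i/∂x_i = α_i − x_i = 0, so x_i* = α_i.
NE contributions = (2, 1, 4.9, 3.9, 2.1); X = 13.9.
W^NE = (Σα)·X − ½Σα_i² = 13.9² − ½·48.63 = 168.895.
Planner sets x_i = Σα_j = 13.9 for every i, so X^SO = 5·13.9 = 69.5.
W^SO = (Σα)·X^SO − ½·5·(Σα)² = (5/2)·13.9² = 483.025.
Deadweight loss = W^SO − W^NE = 314.13.

314.13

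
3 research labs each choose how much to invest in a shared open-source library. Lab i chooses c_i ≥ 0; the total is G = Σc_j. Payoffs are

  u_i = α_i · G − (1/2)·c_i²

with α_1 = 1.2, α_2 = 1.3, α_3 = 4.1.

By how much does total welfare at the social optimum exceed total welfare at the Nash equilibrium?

Lab i's FOC: ∂u_i/∂c_i = α_i − c_i = 0, so c_i* = α_i.
NE contributions = (1.2, 1.3, 4.1); G = 6.6.
W^NE = (Σα)·G − ½Σα_i² = 6.6² − ½·19.94 = 33.59.
Planner sets c_i = Σα_j = 6.6 for every i, so G^SO = 3·6.6 = 19.8.
W^SO = (Σα)·G^SO − ½·3·(Σα)² = (3/2)·6.6² = 65.34.
Deadweight loss = W^SO − W^NE = 31.75.

31.75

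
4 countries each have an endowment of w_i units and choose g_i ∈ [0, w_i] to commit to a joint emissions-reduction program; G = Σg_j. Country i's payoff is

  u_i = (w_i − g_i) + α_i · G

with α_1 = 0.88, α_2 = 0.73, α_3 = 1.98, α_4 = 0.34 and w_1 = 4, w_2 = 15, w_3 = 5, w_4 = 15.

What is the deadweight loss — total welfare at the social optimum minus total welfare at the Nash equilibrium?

99.62

∂u_i/∂g_i = α_i − 1, so country i contributes w_i if α_i > 1, else 0.
α_i > 1 for i ∈ {3}; NE contributions (0, 0, 5, 0), G = 5.
W^NE = Σw_i − G^NE + (Σα_i)·G^NE = 39 + 2.93·5 = 53.65.
Planner: ∂(Σu_j)/∂g_i = Σα_j − 1 = 2.93 > 0, so everyone contributes w_i; G^SO = 39, W^SO = 39 + 2.93·39 = 153.27.
Deadweight loss = 99.62.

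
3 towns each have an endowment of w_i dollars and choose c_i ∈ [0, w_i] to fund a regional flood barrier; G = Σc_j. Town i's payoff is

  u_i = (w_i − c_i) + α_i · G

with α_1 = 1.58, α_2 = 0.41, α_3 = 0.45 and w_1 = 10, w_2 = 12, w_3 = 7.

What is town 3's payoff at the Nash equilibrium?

∂u_i/∂c_i = α_i − 1, so town i contributes w_i if α_i > 1, else 0.
α_i > 1 for i ∈ {1}; NE contributions (10, 0, 0), G = 10.
u_3 = (7 − 0) + 0.45·10 = 11.5.

11.5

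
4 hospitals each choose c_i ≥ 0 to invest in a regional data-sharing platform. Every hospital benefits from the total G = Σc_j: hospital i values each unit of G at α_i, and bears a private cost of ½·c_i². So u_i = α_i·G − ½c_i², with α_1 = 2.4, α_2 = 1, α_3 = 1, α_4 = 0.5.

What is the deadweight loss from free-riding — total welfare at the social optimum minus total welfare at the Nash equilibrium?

28.015

Hospital i's FOC: ∂u_i/∂c_i = α_i − c_i = 0, so c_i* = α_i.
NE contributions = (2.4, 1, 1, 0.5); G = 4.9.
W^NE = (Σα)·G − ½Σα_i² = 4.9² − ½·8.01 = 20.005.
Planner sets c_i = Σα_j = 4.9 for every i, so G^SO = 4·4.9 = 19.6.
W^SO = (Σα)·G^SO − ½·4·(Σα)² = (4/2)·4.9² = 48.02.
Deadweight loss = W^SO − W^NE = 28.015.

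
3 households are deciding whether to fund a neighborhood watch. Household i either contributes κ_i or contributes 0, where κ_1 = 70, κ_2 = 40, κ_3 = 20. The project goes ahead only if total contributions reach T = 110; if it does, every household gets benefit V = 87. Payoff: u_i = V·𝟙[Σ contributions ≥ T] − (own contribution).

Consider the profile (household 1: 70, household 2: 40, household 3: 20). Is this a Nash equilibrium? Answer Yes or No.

No

Total = 130 ≥ 110: provided.
Household 1 (pledges 70, payoff 17): dropping to 0 → total 60, payoff 0. No gain.
Household 2 (pledges 40, payoff 47): dropping to 0 → total 90, payoff 0. No gain.
Household 3 (pledges 20, payoff 67): dropping to 0 → total 110, payoff 87. Profitable deviation.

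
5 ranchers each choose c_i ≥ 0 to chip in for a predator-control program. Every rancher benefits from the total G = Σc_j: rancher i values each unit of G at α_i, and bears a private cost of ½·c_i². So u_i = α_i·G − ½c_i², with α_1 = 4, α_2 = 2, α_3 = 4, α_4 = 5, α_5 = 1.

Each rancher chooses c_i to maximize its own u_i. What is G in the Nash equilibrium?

16

Rancher i's FOC: ∂u_i/∂c_i = α_i − c_i = 0, so c_i* = α_i.
NE contributions = (4, 2, 4, 5, 1); G = 16.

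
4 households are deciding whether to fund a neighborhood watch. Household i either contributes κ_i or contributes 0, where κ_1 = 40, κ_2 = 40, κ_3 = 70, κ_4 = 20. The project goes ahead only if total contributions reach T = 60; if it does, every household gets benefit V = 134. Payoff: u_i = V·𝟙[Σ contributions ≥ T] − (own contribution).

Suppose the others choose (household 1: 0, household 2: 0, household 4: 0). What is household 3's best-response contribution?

Others' total = 0. Contributing 70 brings total to 70 ≥ 60: gain V − κ_3 = 64.
Best response: 70.

70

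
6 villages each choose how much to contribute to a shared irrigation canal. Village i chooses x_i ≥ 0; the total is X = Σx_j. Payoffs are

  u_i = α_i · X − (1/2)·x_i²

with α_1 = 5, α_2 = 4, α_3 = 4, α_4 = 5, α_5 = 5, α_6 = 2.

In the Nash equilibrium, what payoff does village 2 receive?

92

Village i's FOC: ∂u_i/∂x_i = α_i − x_i = 0, so x_i* = α_i.
NE contributions = (5, 4, 4, 5, 5, 2); X = 25.
u_2 = α_2·X − ½·(x_2)² = 4·25 − ½·4² = 92.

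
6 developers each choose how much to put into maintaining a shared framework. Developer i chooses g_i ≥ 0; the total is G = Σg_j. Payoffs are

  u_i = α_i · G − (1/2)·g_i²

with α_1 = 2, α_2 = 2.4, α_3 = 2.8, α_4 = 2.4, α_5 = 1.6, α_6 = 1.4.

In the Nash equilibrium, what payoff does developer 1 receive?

23.2

Developer i's FOC: ∂u_i/∂g_i = α_i − g_i = 0, so g_i* = α_i.
NE contributions = (2, 2.4, 2.8, 2.4, 1.6, 1.4); G = 12.6.
u_1 = α_1·G − ½·(g_1)² = 2·12.6 − ½·2² = 23.2.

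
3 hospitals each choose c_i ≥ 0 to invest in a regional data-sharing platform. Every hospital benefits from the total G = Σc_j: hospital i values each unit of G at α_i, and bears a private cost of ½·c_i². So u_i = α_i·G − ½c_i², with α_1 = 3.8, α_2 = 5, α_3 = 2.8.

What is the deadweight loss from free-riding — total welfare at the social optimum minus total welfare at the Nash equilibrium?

Hospital i's FOC: ∂u_i/∂c_i = α_i − c_i = 0, so c_i* = α_i.
NE contributions = (3.8, 5, 2.8); G = 11.6.
W^NE = (Σα)·G − ½Σα_i² = 11.6² − ½·47.28 = 110.92.
Planner sets c_i = Σα_j = 11.6 for every i, so G^SO = 3·11.6 = 34.8.
W^SO = (Σα)·G^SO − ½·3·(Σα)² = (3/2)·11.6² = 201.84.
Deadweight loss = W^SO − W^NE = 90.92.

90.92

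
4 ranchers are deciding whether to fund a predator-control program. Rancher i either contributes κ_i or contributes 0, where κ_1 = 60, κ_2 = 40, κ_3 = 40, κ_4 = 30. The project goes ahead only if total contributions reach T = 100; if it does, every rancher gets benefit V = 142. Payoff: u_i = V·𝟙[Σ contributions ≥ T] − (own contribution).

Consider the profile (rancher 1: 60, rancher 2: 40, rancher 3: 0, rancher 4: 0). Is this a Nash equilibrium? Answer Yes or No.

Total = 100 ≥ 100: provided.
Rancher 1 (pledges 60, payoff 82): dropping to 0 → total 40, payoff 0. No gain.
Rancher 2 (pledges 40, payoff 102): dropping to 0 → total 60, payoff 0. No gain.
Rancher 3 (pledges 0, payoff 142): pledging 40 → total 140, payoff 102. No gain.
Rancher 4 (pledges 0, payoff 142): pledging 30 → total 130, payoff 112. No gain.

Yes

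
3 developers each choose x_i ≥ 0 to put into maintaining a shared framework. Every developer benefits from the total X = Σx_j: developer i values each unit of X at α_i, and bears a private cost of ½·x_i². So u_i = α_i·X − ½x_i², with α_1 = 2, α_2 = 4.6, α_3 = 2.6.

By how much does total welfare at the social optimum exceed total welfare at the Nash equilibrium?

58.28

Developer i's FOC: ∂u_i/∂x_i = α_i − x_i = 0, so x_i* = α_i.
NE contributions = (2, 4.6, 2.6); X = 9.2.
W^NE = (Σα)·X − ½Σα_i² = 9.2² − ½·31.92 = 68.68.
Planner sets x_i = Σα_j = 9.2 for every i, so X^SO = 3·9.2 = 27.6.
W^SO = (Σα)·X^SO − ½·3·(Σα)² = (3/2)·9.2² = 126.96.
Deadweight loss = W^SO − W^NE = 58.28.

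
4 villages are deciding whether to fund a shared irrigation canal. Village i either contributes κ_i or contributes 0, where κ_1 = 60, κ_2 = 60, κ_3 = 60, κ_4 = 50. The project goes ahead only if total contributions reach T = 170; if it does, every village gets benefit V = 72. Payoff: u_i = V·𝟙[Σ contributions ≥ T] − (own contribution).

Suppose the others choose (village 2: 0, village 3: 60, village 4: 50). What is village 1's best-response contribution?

Others' total = 110. Contributing 60 brings total to 170 ≥ 170: gain V − κ_1 = 12.
Best response: 60.

60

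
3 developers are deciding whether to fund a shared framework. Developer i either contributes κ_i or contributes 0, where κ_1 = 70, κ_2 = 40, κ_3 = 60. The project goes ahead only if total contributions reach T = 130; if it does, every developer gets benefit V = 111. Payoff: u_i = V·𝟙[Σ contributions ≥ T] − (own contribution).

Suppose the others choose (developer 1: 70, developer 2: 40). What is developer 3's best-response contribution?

Others' total = 110. Contributing 60 brings total to 170 ≥ 130: gain V − κ_3 = 51.
Best response: 60.

60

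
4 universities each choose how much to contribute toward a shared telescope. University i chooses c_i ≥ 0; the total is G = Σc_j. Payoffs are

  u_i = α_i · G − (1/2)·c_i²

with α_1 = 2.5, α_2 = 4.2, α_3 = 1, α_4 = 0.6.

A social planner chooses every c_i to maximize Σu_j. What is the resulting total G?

33.2

Planner FOC: ∂(Σu_j)/∂c_i = (Σα_j) − c_i = 0, so c_i^SO = Σα_j = 8.3 for every i; G^SO = 33.2.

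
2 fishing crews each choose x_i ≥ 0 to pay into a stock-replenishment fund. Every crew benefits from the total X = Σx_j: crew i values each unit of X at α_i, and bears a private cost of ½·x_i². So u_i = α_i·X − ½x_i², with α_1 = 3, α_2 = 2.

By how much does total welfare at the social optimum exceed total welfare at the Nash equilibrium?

Crew i's FOC: ∂u_i/∂x_i = α_i − x_i = 0, so x_i* = α_i.
NE contributions = (3, 2); X = 5.
W^NE = (Σα)·X − ½Σα_i² = 5² − ½·13 = 18.5.
Planner sets x_i = Σα_j = 5 for every i, so X^SO = 2·5 = 10.
W^SO = (Σα)·X^SO − ½·2·(Σα)² = (2/2)·5² = 25.
Deadweight loss = W^SO − W^NE = 6.5.

6.5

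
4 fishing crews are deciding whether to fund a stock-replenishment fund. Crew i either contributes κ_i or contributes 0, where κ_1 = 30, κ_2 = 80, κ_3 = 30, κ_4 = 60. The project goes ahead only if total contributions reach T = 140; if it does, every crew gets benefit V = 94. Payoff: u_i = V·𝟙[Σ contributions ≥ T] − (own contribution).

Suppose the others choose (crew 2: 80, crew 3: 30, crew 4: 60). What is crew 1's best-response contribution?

0

Others' total = 170 ≥ 140; contributing adds cost 30 for no extra benefit.
Best response: 0.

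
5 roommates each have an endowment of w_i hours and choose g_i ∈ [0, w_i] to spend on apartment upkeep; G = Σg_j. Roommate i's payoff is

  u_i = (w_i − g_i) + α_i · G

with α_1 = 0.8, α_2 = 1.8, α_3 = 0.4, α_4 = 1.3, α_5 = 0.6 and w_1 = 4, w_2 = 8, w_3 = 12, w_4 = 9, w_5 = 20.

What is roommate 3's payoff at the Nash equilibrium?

18.8

∂u_i/∂g_i = α_i − 1, so roommate i contributes w_i if α_i > 1, else 0.
α_i > 1 for i ∈ {2, 4}; NE contributions (0, 8, 0, 9, 0), G = 17.
u_3 = (12 − 0) + 0.4·17 = 18.8.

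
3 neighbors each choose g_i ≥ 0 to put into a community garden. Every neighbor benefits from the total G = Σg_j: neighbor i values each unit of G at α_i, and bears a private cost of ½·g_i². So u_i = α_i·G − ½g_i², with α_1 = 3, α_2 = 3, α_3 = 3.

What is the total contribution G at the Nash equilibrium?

Neighbor i's FOC: ∂u_i/∂g_i = α_i − g_i = 0, so g_i* = α_i.
NE contributions = (3, 3, 3); G = 9.

9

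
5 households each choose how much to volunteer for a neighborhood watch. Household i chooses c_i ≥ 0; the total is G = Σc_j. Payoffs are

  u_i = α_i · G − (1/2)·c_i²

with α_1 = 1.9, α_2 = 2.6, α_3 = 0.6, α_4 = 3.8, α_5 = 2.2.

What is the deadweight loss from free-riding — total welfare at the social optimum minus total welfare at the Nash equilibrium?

199.82

Household i's FOC: ∂u_i/∂c_i = α_i − c_i = 0, so c_i* = α_i.
NE contributions = (1.9, 2.6, 0.6, 3.8, 2.2); G = 11.1.
W^NE = (Σα)·G − ½Σα_i² = 11.1² − ½·30.01 = 108.205.
Planner sets c_i = Σα_j = 11.1 for every i, so G^SO = 5·11.1 = 55.5.
W^SO = (Σα)·G^SO − ½·5·(Σα)² = (5/2)·11.1² = 308.025.
Deadweight loss = W^SO − W^NE = 199.82.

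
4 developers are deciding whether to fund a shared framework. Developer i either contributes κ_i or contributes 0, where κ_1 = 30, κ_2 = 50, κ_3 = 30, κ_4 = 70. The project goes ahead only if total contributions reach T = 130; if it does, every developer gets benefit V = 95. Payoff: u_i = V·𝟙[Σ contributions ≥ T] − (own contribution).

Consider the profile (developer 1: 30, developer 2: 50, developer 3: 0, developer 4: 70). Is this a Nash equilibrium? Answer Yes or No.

Yes

Total = 150 ≥ 130: provided.
Developer 1 (pledges 30, payoff 65): dropping to 0 → total 120, payoff 0. No gain.
Developer 2 (pledges 50, payoff 45): dropping to 0 → total 100, payoff 0. No gain.
Developer 3 (pledges 0, payoff 95): pledging 30 → total 180, payoff 65. No gain.
Developer 4 (pledges 70, payoff 25): dropping to 0 → total 80, payoff 0. No gain.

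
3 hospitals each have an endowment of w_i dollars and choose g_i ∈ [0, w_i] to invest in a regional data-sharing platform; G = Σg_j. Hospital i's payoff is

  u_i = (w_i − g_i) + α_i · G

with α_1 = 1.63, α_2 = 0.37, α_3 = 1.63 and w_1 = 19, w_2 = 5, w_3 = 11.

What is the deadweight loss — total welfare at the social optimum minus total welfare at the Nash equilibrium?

13.15

∂u_i/∂g_i = α_i − 1, so hospital i contributes w_i if α_i > 1, else 0.
α_i > 1 for i ∈ {1, 3}; NE contributions (19, 0, 11), G = 30.
W^NE = Σw_i − G^NE + (Σα_i)·G^NE = 35 + 2.63·30 = 113.9.
Planner: ∂(Σu_j)/∂g_i = Σα_j − 1 = 2.63 > 0, so everyone contributes w_i; G^SO = 35, W^SO = 35 + 2.63·35 = 127.05.
Deadweight loss = 13.15.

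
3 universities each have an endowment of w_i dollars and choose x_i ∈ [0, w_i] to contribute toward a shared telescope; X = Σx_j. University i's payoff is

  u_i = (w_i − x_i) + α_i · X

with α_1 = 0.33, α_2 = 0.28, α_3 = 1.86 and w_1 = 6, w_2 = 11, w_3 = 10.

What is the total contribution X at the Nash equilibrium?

∂u_i/∂x_i = α_i − 1, so university i contributes w_i if α_i > 1, else 0.
α_i > 1 for i ∈ {3}; NE contributions (0, 0, 10), X = 10.

10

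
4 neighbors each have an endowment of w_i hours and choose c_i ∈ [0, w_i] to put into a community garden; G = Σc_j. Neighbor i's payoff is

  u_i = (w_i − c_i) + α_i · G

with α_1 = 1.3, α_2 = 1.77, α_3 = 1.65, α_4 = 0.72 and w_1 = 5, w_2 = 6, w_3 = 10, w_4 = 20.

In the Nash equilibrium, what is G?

∂u_i/∂c_i = α_i − 1, so neighbor i contributes w_i if α_i > 1, else 0.
α_i > 1 for i ∈ {1, 2, 3}; NE contributions (5, 6, 10, 0), G = 21.

21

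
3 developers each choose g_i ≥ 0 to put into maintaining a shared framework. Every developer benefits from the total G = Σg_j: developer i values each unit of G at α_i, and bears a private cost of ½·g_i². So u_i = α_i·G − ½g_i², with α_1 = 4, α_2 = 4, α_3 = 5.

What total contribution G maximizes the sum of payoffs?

Planner FOC: ∂(Σu_j)/∂g_i = (Σα_j) − g_i = 0, so g_i^SO = Σα_j = 13 for every i; G^SO = 39.

39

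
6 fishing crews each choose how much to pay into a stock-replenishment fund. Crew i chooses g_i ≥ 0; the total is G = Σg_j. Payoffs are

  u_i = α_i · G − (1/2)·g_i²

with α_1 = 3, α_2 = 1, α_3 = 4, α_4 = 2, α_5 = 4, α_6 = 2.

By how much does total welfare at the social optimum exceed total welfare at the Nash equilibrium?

Crew i's FOC: ∂u_i/∂g_i = α_i − g_i = 0, so g_i* = α_i.
NE contributions = (3, 1, 4, 2, 4, 2); G = 16.
W^NE = (Σα)·G − ½Σα_i² = 16² − ½·50 = 231.
Planner sets g_i = Σα_j = 16 for every i, so G^SO = 6·16 = 96.
W^SO = (Σα)·G^SO − ½·6·(Σα)² = (6/2)·16² = 768.
Deadweight loss = W^SO − W^NE = 537.

537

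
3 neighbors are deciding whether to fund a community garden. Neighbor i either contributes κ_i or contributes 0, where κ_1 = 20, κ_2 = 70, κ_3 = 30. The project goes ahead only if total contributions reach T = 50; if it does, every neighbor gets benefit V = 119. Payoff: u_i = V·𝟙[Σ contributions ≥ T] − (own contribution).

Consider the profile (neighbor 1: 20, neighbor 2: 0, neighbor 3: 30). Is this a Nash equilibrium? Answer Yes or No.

Yes

Total = 50 ≥ 50: provided.
Neighbor 1 (pledges 20, payoff 99): dropping to 0 → total 30, payoff 0. No gain.
Neighbor 2 (pledges 0, payoff 119): pledging 70 → total 120, payoff 49. No gain.
Neighbor 3 (pledges 30, payoff 89): dropping to 0 → total 20, payoff 0. No gain.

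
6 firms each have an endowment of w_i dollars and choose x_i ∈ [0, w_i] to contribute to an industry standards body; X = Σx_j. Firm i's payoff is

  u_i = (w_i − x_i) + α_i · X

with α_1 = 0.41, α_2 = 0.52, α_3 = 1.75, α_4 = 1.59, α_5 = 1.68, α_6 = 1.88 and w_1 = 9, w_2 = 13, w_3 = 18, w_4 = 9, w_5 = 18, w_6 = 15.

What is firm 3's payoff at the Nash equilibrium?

∂u_i/∂x_i = α_i − 1, so firm i contributes w_i if α_i > 1, else 0.
α_i > 1 for i ∈ {3, 4, 5, 6}; NE contributions (0, 0, 18, 9, 18, 15), X = 60.
u_3 = (18 − 18) + 1.75·60 = 105.

105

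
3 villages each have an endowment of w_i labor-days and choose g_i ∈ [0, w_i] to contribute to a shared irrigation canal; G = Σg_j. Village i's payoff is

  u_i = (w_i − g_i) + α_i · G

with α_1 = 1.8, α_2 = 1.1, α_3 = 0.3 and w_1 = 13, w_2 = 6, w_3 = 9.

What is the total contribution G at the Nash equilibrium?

∂u_i/∂g_i = α_i − 1, so village i contributes w_i if α_i > 1, else 0.
α_i > 1 for i ∈ {1, 2}; NE contributions (13, 6, 0), G = 19.

19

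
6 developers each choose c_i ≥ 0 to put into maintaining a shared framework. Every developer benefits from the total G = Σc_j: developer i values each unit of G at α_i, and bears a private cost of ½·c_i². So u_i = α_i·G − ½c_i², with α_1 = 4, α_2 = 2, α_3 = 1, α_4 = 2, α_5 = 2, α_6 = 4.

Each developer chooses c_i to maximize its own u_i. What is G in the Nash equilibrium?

15

Developer i's FOC: ∂u_i/∂c_i = α_i − c_i = 0, so c_i* = α_i.
NE contributions = (4, 2, 1, 2, 2, 4); G = 15.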